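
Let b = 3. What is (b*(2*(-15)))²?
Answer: 8100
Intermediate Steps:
(b*(2*(-15)))² = (3*(2*(-15)))² = (3*(-30))² = (-90)² = 8100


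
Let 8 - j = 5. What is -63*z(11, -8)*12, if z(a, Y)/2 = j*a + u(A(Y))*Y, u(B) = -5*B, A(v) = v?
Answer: 433944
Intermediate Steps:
j = 3 (j = 8 - 1*5 = 8 - 5 = 3)
z(a, Y) = -10*Y² + 6*a (z(a, Y) = 2*(3*a + (-5*Y)*Y) = 2*(3*a - 5*Y²) = 2*(-5*Y² + 3*a) = -10*Y² + 6*a)
-63*z(11, -8)*12 = -63*(-10*(-8)² + 6*11)*12 = -63*(-10*64 + 66)*12 = -63*(-640 + 66)*12 = -63*(-574)*12 = 36162*12 = 433944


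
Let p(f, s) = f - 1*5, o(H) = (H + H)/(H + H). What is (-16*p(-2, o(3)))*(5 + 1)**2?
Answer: 4032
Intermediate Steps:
o(H) = 1 (o(H) = (2*H)/((2*H)) = (2*H)*(1/(2*H)) = 1)
p(f, s) = -5 + f (p(f, s) = f - 5 = -5 + f)
(-16*p(-2, o(3)))*(5 + 1)**2 = (-16*(-5 - 2))*(5 + 1)**2 = -16*(-7)*6**2 = 112*36 = 4032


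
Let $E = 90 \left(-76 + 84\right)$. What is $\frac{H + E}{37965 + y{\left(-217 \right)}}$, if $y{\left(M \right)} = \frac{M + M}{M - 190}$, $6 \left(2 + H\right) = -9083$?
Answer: $- \frac{1943425}{92713134} \approx -0.020962$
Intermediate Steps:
$H = - \frac{9095}{6}$ ($H = -2 + \frac{1}{6} \left(-9083\right) = -2 - \frac{9083}{6} = - \frac{9095}{6} \approx -1515.8$)
$y{\left(M \right)} = \frac{2 M}{-190 + M}$
$E = 720$ ($E = 90 \cdot 8 = 720$)
$\frac{H + E}{37965 + y{\left(-217 \right)}} = \frac{- \frac{9095}{6} + 720}{37965 + 2 \left(-217\right) \frac{1}{-190 - 217}} = - \frac{4775}{6 \left(37965 + 2 \left(-217\right) \frac{1}{-407}\right)} = - \frac{4775}{6 \left(37965 + 2 \left(-217\right) \left(- \frac{1}{407}\right)\right)} = - \frac{4775}{6 \left(37965 + \frac{434}{407}\right)} = - \frac{4775}{6 \cdot \frac{15452189}{407}} = \left(- \frac{4775}{6}\right) \frac{407}{15452189} = - \frac{1943425}{92713134}$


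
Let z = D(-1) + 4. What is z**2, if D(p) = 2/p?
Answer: 4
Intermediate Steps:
z = 2 (z = 2/(-1) + 4 = 2*(-1) + 4 = -2 + 4 = 2)
z**2 = 2**2 = 4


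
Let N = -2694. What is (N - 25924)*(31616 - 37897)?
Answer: 179749658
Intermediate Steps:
(N - 25924)*(31616 - 37897) = (-2694 - 25924)*(31616 - 37897) = -28618*(-6281) = 179749658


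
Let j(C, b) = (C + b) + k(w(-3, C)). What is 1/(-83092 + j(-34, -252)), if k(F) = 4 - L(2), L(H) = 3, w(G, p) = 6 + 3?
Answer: -1/83377 ≈ -1.1994e-5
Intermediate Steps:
w(G, p) = 9
k(F) = 1 (k(F) = 4 - 1*3 = 4 - 3 = 1)
j(C, b) = 1 + C + b (j(C, b) = (C + b) + 1 = 1 + C + b)
1/(-83092 + j(-34, -252)) = 1/(-83092 + (1 - 34 - 252)) = 1/(-83092 - 285) = 1/(-83377) = -1/83377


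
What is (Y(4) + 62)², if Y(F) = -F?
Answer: 3364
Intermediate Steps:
(Y(4) + 62)² = (-1*4 + 62)² = (-4 + 62)² = 58² = 3364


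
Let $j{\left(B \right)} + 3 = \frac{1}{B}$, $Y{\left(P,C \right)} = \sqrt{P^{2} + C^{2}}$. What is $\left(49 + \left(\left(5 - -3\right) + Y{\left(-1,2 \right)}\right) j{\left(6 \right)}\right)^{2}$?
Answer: $\frac{8803}{12} - \frac{1343 \sqrt{5}}{9} \approx 399.91$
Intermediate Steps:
$Y{\left(P,C \right)} = \sqrt{C^{2} + P^{2}}$
$j{\left(B \right)} = -3 + \frac{1}{B}$
$\left(49 + \left(\left(5 - -3\right) + Y{\left(-1,2 \right)}\right) j{\left(6 \right)}\right)^{2} = \left(49 + \left(\left(5 - -3\right) + \sqrt{2^{2} + \left(-1\right)^{2}}\right) \left(-3 + \frac{1}{6}\right)\right)^{2} = \left(49 + \left(\left(5 + 3\right) + \sqrt{4 + 1}\right) \left(-3 + \frac{1}{6}\right)\right)^{2} = \left(49 + \left(8 + \sqrt{5}\right) \left(- \frac{17}{6}\right)\right)^{2} = \left(49 - \left(\frac{68}{3} + \frac{17 \sqrt{5}}{6}\right)\right)^{2} = \left(\frac{79}{3} - \frac{17 \sqrt{5}}{6}\right)^{2}$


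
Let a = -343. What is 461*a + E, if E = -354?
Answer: -158477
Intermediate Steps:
461*a + E = 461*(-343) - 354 = -158123 - 354 = -158477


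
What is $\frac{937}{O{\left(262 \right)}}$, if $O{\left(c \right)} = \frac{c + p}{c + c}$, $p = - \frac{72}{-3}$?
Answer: $\frac{245494}{143} \approx 1716.7$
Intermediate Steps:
$p = 24$ ($p = \left(-72\right) \left(- \frac{1}{3}\right) = 24$)
$O{\left(c \right)} = \frac{24 + c}{2 c}$ ($O{\left(c \right)} = \frac{c + 24}{c + c} = \frac{24 + c}{2 c}$)
$\frac{937}{O{\left(262 \right)}} = \frac{937}{\frac{1}{2} \cdot \frac{1}{262} \left(24 + 262\right)} = \frac{937}{\frac{1}{2} \cdot \frac{1}{262} \cdot 286} = \frac{937}{\frac{143}{262}} = 937 \cdot \frac{262}{143} = \frac{245494}{143}$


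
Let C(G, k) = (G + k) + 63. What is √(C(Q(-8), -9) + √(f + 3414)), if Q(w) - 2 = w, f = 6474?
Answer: 2*√(12 + √618) ≈ 12.142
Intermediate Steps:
Q(w) = 2 + w
C(G, k) = 63 + G + k
√(C(Q(-8), -9) + √(f + 3414)) = √((63 + (2 - 8) - 9) + √(6474 + 3414)) = √((63 - 6 - 9) + √9888) = √(48 + 4*√618)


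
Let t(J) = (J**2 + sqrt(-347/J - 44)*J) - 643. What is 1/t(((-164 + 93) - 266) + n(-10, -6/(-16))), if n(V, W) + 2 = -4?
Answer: 39002/4565153857 + 7*I*sqrt(103215)/13695461571 ≈ 8.5434e-6 + 1.6421e-7*I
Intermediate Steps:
n(V, W) = -6 (n(V, W) = -2 - 4 = -6)
t(J) = -643 + J**2 + J*sqrt(-44 - 347/J) (t(J) = (J**2 + sqrt(-44 - 347/J)*J) - 643 = (J**2 + J*sqrt(-44 - 347/J)) - 643 = -643 + J**2 + J*sqrt(-44 - 347/J))
1/t(((-164 + 93) - 266) + n(-10, -6/(-16))) = 1/(-643 + (((-164 + 93) - 266) - 6)**2 + (((-164 + 93) - 266) - 6)*sqrt(-44 - 347/(((-164 + 93) - 266) - 6))) = 1/(-643 + ((-71 - 266) - 6)**2 + ((-71 - 266) - 6)*sqrt(-44 - 347/((-71 - 266) - 6))) = 1/(-643 + (-337 - 6)**2 + (-337 - 6)*sqrt(-44 - 347/(-337 - 6))) = 1/(-643 + (-343)**2 - 343*sqrt(-44 - 347/(-343))) = 1/(-643 + 117649 - 343*sqrt(-44 - 347*(-1/343))) = 1/(-643 + 117649 - 343*sqrt(-44 + 347/343)) = 1/(-643 + 117649 - 7*I*sqrt(103215)) = 1/(117006 - 7*I*sqrt(103215))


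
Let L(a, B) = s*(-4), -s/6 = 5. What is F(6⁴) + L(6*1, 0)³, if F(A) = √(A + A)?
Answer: 1728000 + 36*√2 ≈ 1.7281e+6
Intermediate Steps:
s = -30 (s = -6*5 = -30)
L(a, B) = 120 (L(a, B) = -30*(-4) = 120)
F(A) = √2*√A (F(A) = √(2*A) = √2*√A)
F(6⁴) + L(6*1, 0)³ = √2*√(6⁴) + 120³ = √2*√1296 + 1728000 = √2*36 + 1728000 = 36*√2 + 1728000 = 1728000 + 36*√2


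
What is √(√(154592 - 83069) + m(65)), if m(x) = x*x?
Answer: √(4225 + 9*√883) ≈ 67.026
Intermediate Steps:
m(x) = x²
√(√(154592 - 83069) + m(65)) = √(√(154592 - 83069) + 65²) = √(√71523 + 4225) = √(9*√883 + 4225) = √(4225 + 9*√883)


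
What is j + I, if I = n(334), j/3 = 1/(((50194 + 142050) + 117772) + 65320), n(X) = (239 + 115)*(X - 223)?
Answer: 4916150929/125112 ≈ 39294.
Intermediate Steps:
n(X) = -78942 + 354*X (n(X) = 354*(-223 + X) = -78942 + 354*X)
j = 1/125112 (j = 3/(((50194 + 142050) + 117772) + 65320) = 3/((192244 + 117772) + 65320) = 3/(310016 + 65320) = 3/375336 = 3*(1/375336) = 1/125112 ≈ 7.9928e-6)
I = 39294 (I = -78942 + 354*334 = -78942 + 118236 = 39294)
j + I = 1/125112 + 39294 = 4916150929/125112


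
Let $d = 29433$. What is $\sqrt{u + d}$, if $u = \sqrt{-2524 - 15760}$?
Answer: $\sqrt{29433 + 2 i \sqrt{4571}} \approx 171.56 + 0.3941 i$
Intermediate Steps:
$u = 2 i \sqrt{4571}$ ($u = \sqrt{-18284} = 2 i \sqrt{4571} \approx 135.22 i$)
$\sqrt{u + d} = \sqrt{2 i \sqrt{4571} + 29433} = \sqrt{29433 + 2 i \sqrt{4571}}$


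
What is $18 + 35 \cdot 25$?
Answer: $893$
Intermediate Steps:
$18 + 35 \cdot 25 = 18 + 875 = 893$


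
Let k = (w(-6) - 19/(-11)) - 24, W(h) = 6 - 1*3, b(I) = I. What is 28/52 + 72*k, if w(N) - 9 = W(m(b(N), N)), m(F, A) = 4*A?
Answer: -105691/143 ≈ -739.10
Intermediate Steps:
W(h) = 3 (W(h) = 6 - 3 = 3)
w(N) = 12 (w(N) = 9 + 3 = 12)
k = -113/11 (k = (12 - 19/(-11)) - 24 = (12 - 19*(-1/11)) - 24 = (12 + 19/11) - 24 = 151/11 - 24 = -113/11 ≈ -10.273)
28/52 + 72*k = 28/52 + 72*(-113/11) = 28*(1/52) - 8136/11 = 7/13 - 8136/11 = -105691/143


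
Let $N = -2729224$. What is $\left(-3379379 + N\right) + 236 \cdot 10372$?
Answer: $-3660811$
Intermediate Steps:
$\left(-3379379 + N\right) + 236 \cdot 10372 = \left(-3379379 - 2729224\right) + 236 \cdot 10372 = -6108603 + 2447792 = -3660811$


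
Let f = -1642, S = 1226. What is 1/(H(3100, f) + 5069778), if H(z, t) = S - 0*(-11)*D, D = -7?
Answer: 1/5071004 ≈ 1.9720e-7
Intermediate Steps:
H(z, t) = 1226 (H(z, t) = 1226 - 0*(-11)*(-7) = 1226 - 0*(-7) = 1226 - 1*0 = 1226 + 0 = 1226)
1/(H(3100, f) + 5069778) = 1/(1226 + 5069778) = 1/5071004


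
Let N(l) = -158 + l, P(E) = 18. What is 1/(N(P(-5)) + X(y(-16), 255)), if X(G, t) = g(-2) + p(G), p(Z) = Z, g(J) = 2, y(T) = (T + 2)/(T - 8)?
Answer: -12/1649 ≈ -0.0072771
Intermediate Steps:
y(T) = (2 + T)/(-8 + T)
X(G, t) = 2 + G
1/(N(P(-5)) + X(y(-16), 255)) = 1/((-158 + 18) + (2 + (2 - 16)/(-8 - 16))) = 1/(-140 + (2 - 14/(-24))) = 1/(-140 + (2 - 1/24*(-14))) = 1/(-140 + (2 + 7/12)) = 1/(-140 + 31/12) = 1/(-1649/12) = -12/1649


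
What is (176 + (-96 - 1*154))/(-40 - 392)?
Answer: 37/216 ≈ 0.17130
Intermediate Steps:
(176 + (-96 - 1*154))/(-40 - 392) = (176 + (-96 - 154))/(-432) = (176 - 250)*(-1/432) = -74*(-1/432) = 37/216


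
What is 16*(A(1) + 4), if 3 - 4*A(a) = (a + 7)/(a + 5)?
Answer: 212/3 ≈ 70.667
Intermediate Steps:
A(a) = ¾ - (7 + a)/(4*(5 + a)) (A(a) = ¾ - (a + 7)/(4*(a + 5)) = ¾ - (7 + a)/(4*(5 + a)))
16*(A(1) + 4) = 16*((4 + 1)/(2*(5 + 1)) + 4) = 16*((½)*5/6 + 4) = 16*((½)*(⅙)*5 + 4) = 16*(5/12 + 4) = 16*(53/12) = 212/3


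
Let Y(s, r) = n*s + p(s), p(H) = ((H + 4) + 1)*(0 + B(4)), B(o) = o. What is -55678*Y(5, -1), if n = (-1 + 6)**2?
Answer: -9186870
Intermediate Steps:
p(H) = 20 + 4*H (p(H) = ((H + 4) + 1)*(0 + 4) = ((4 + H) + 1)*4 = (5 + H)*4 = 20 + 4*H)
n = 25 (n = 5**2 = 25)
Y(s, r) = 20 + 29*s (Y(s, r) = 25*s + (20 + 4*s) = 20 + 29*s)
-55678*Y(5, -1) = -55678*(20 + 29*5) = -55678*(20 + 145) = -55678*165 = -9186870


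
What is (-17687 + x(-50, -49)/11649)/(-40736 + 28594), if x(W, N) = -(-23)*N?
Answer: 103018495/70721079 ≈ 1.4567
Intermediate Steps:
x(W, N) = 23*N
(-17687 + x(-50, -49)/11649)/(-40736 + 28594) = (-17687 + (23*(-49))/11649)/(-40736 + 28594) = (-17687 - 1127*1/11649)/(-12142) = (-17687 - 1127/11649)*(-1/12142) = -206036990/11649*(-1/12142) = 103018495/70721079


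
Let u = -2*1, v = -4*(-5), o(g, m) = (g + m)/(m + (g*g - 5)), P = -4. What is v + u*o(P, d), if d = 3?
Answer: 141/7 ≈ 20.143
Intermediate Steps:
o(g, m) = (g + m)/(-5 + m + g²) (o(g, m) = (g + m)/(m + (g² - 5)) = (g + m)/(m + (-5 + g²)) = (g + m)/(-5 + m + g²))
v = 20
u = -2
v + u*o(P, d) = 20 - 2*(-4 + 3)/(-5 + 3 + (-4)²) = 20 - 2*(-1)/(-5 + 3 + 16) = 20 - 2*(-1)/14 = 20 - (-1)/7 = 20 - 2*(-1/14) = 20 + ⅐ = 141/7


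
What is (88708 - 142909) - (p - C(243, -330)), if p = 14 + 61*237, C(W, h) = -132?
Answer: -68804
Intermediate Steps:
p = 14471 (p = 14 + 14457 = 14471)
(88708 - 142909) - (p - C(243, -330)) = (88708 - 142909) - (14471 - 1*(-132)) = -54201 - (14471 + 132) = -54201 - 1*14603 = -54201 - 14603 = -68804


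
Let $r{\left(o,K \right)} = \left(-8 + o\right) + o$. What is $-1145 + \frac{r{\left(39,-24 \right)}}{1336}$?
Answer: $- \frac{764825}{668} \approx -1144.9$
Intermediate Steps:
$r{\left(o,K \right)} = -8 + 2 o$
$-1145 + \frac{r{\left(39,-24 \right)}}{1336} = -1145 + \frac{-8 + 2 \cdot 39}{1336} = -1145 + \frac{-8 + 78}{1336} = -1145 + \frac{1}{1336} \cdot 70 = -1145 + \frac{35}{668} = - \frac{764825}{668}$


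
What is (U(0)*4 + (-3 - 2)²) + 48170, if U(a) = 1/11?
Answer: 530149/11 ≈ 48195.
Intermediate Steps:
U(a) = 1/11
(U(0)*4 + (-3 - 2)²) + 48170 = ((1/11)*4 + (-3 - 2)²) + 48170 = (4/11 + (-5)²) + 48170 = (4/11 + 25) + 48170 = 279/11 + 48170 = 530149/11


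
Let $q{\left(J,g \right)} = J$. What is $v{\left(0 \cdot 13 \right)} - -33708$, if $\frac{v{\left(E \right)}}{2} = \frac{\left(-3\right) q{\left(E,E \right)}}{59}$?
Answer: $33708$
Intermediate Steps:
$v{\left(E \right)} = - \frac{6 E}{59}$ ($v{\left(E \right)} = 2 \frac{\left(-3\right) E}{59} = 2 - 3 E \frac{1}{59} = 2 \left(- \frac{3 E}{59}\right) = - \frac{6 E}{59}$)
$v{\left(0 \cdot 13 \right)} - -33708 = - \frac{6 \cdot 0 \cdot 13}{59} - -33708 = \left(- \frac{6}{59}\right) 0 + 33708 = 0 + 33708 = 33708$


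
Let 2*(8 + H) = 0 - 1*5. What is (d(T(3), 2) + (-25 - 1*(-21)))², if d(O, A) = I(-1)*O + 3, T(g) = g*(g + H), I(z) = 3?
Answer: 18769/4 ≈ 4692.3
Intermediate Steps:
H = -21/2 (H = -8 + (0 - 1*5)/2 = -8 + (0 - 5)/2 = -8 + (½)*(-5) = -8 - 5/2 = -21/2 ≈ -10.500)
T(g) = g*(-21/2 + g) (T(g) = g*(g - 21/2) = g*(-21/2 + g))
d(O, A) = 3 + 3*O (d(O, A) = 3*O + 3 = 3 + 3*O)
(d(T(3), 2) + (-25 - 1*(-21)))² = ((3 + 3*((½)*3*(-21 + 2*3))) + (-25 - 1*(-21)))² = ((3 + 3*((½)*3*(-21 + 6))) + (-25 + 21))² = ((3 + 3*((½)*3*(-15))) - 4)² = ((3 + 3*(-45/2)) - 4)² = ((3 - 135/2) - 4)² = (-129/2 - 4)² = (-137/2)² = 18769/4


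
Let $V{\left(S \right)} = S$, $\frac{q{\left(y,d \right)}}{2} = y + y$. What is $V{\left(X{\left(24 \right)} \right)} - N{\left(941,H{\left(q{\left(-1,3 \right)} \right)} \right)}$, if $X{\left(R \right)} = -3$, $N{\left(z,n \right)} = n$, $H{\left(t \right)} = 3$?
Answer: $-6$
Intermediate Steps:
$q{\left(y,d \right)} = 4 y$ ($q{\left(y,d \right)} = 2 \left(y + y\right) = 2 \cdot 2 y = 4 y$)
$V{\left(X{\left(24 \right)} \right)} - N{\left(941,H{\left(q{\left(-1,3 \right)} \right)} \right)} = -3 - 3 = -6$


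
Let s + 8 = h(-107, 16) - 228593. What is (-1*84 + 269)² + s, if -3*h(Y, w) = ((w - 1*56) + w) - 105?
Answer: -194333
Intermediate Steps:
h(Y, w) = 161/3 - 2*w/3 (h(Y, w) = -(((w - 1*56) + w) - 105)/3 = -(((w - 56) + w) - 105)/3 = -(((-56 + w) + w) - 105)/3 = -((-56 + 2*w) - 105)/3 = -(-161 + 2*w)/3 = 161/3 - 2*w/3)
s = -228558 (s = -8 + ((161/3 - ⅔*16) - 228593) = -8 + ((161/3 - 32/3) - 228593) = -8 + (43 - 228593) = -8 - 228550 = -228558)
(-1*84 + 269)² + s = (-1*84 + 269)² - 228558 = (-84 + 269)² - 228558 = 185² - 228558 = 34225 - 228558 = -194333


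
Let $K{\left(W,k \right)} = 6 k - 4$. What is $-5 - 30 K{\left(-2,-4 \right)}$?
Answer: $835$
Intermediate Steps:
$K{\left(W,k \right)} = -4 + 6 k$
$-5 - 30 K{\left(-2,-4 \right)} = -5 - 30 \left(-4 + 6 \left(-4\right)\right) = -5 - 30 \left(-4 - 24\right) = -5 - -840 = -5 + 840 = 835$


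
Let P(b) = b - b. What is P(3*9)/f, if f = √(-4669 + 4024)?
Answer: 0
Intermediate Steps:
P(b) = 0
f = I*√645 (f = √(-645) = I*√645 ≈ 25.397*I)
P(3*9)/f = 0/((I*√645)) = 0*(-I*√645/645) = 0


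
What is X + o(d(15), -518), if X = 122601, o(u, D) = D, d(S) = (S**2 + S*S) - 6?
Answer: 122083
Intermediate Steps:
d(S) = -6 + 2*S**2 (d(S) = (S**2 + S**2) - 6 = 2*S**2 - 6 = -6 + 2*S**2)
X + o(d(15), -518) = 122601 - 518 = 122083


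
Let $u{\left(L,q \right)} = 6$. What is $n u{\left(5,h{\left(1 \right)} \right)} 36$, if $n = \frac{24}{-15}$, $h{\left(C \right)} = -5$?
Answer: $- \frac{1728}{5} \approx -345.6$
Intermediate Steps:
$n = - \frac{8}{5}$ ($n = 24 \left(- \frac{1}{15}\right) = - \frac{8}{5} \approx -1.6$)
$n u{\left(5,h{\left(1 \right)} \right)} 36 = \left(- \frac{8}{5}\right) 6 \cdot 36 = \left(- \frac{48}{5}\right) 36 = - \frac{1728}{5}$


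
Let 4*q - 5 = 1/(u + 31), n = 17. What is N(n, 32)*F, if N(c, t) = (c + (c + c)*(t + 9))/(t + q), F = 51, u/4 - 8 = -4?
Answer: 1127389/521 ≈ 2163.9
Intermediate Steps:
u = 16 (u = 32 + 4*(-4) = 32 - 16 = 16)
q = 59/47 (q = 5/4 + 1/(4*(16 + 31)) = 5/4 + (¼)/47 = 5/4 + (¼)*(1/47) = 5/4 + 1/188 = 59/47 ≈ 1.2553)
N(c, t) = (c + 2*c*(9 + t))/(59/47 + t) (N(c, t) = (c + (c + c)*(t + 9))/(t + 59/47) = (c + (2*c)*(9 + t))/(59/47 + t) = (c + 2*c*(9 + t))/(59/47 + t))
N(n, 32)*F = (47*17*(19 + 2*32)/(59 + 47*32))*51 = (47*17*(19 + 64)/(59 + 1504))*51 = (47*17*83/1563)*51 = (47*17*(1/1563)*83)*51 = (66317/1563)*51 = 1127389/521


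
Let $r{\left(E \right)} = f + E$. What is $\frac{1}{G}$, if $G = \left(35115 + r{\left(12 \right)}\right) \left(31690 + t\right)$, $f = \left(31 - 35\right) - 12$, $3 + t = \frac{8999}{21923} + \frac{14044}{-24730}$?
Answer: $\frac{271077895}{301589536474079534} \approx 8.9883 \cdot 10^{-10}$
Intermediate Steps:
$t = - \frac{855904356}{271077895}$ ($t = -3 + \left(\frac{8999}{21923} + \frac{14044}{-24730}\right) = -3 + \left(8999 \cdot \frac{1}{21923} + 14044 \left(- \frac{1}{24730}\right)\right) = -3 + \left(\frac{8999}{21923} - \frac{7022}{12365}\right) = -3 - \frac{42670671}{271077895} = - \frac{855904356}{271077895} \approx -3.1574$)
$f = -16$ ($f = -4 - 12 = -16$)
$r{\left(E \right)} = -16 + E$
$G = \frac{301589536474079534}{271077895}$ ($G = \left(35115 + \left(-16 + 12\right)\right) \left(31690 - \frac{855904356}{271077895}\right) = \left(35115 - 4\right) \frac{8589602588194}{271077895} = 35111 \cdot \frac{8589602588194}{271077895} = \frac{301589536474079534}{271077895} \approx 1.1126 \cdot 10^{9}$)
$\frac{1}{G} = \frac{1}{\frac{301589536474079534}{271077895}} = \frac{271077895}{301589536474079534}$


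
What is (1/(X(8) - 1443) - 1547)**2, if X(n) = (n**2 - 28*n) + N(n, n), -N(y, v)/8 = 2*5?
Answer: 6778743374404/2832489 ≈ 2.3932e+6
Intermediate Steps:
N(y, v) = -80 (N(y, v) = -16*5 = -8*10 = -80)
X(n) = -80 + n**2 - 28*n (X(n) = (n**2 - 28*n) - 80 = -80 + n**2 - 28*n)
(1/(X(8) - 1443) - 1547)**2 = (1/((-80 + 8**2 - 28*8) - 1443) - 1547)**2 = (1/((-80 + 64 - 224) - 1443) - 1547)**2 = (1/(-240 - 1443) - 1547)**2 = (1/(-1683) - 1547)**2 = (-1/1683 - 1547)**2 = (-2603602/1683)**2 = 6778743374404/2832489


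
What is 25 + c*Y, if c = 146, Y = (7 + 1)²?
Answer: 9369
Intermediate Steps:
Y = 64 (Y = 8² = 64)
25 + c*Y = 25 + 146*64 = 25 + 9344 = 9369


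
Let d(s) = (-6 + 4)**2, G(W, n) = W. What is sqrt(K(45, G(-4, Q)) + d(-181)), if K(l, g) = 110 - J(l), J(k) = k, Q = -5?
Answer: sqrt(69) ≈ 8.3066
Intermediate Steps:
d(s) = 4 (d(s) = (-2)**2 = 4)
K(l, g) = 110 - l
sqrt(K(45, G(-4, Q)) + d(-181)) = sqrt((110 - 1*45) + 4) = sqrt((110 - 45) + 4) = sqrt(65 + 4) = sqrt(69)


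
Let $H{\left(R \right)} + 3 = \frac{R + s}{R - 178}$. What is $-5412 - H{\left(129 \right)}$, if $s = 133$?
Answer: $- \frac{264779}{49} \approx -5403.7$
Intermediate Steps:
$H{\left(R \right)} = -3 + \frac{133 + R}{-178 + R}$ ($H{\left(R \right)} = -3 + \frac{R + 133}{R - 178} = -3 + \frac{133 + R}{-178 + R}$)
$-5412 - H{\left(129 \right)} = -5412 - \frac{667 - 258}{-178 + 129} = -5412 - \frac{667 - 258}{-49} = -5412 - \left(- \frac{1}{49}\right) 409 = -5412 - - \frac{409}{49} = -5412 + \frac{409}{49} = - \frac{264779}{49}$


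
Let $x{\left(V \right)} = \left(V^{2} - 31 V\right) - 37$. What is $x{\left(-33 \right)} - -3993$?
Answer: $6068$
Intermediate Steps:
$x{\left(V \right)} = -37 + V^{2} - 31 V$
$x{\left(-33 \right)} - -3993 = \left(-37 + \left(-33\right)^{2} - -1023\right) - -3993 = \left(-37 + 1089 + 1023\right) + 3993 = 2075 + 3993 = 6068$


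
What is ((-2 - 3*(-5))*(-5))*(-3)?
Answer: 195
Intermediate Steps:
((-2 - 3*(-5))*(-5))*(-3) = ((-2 + 15)*(-5))*(-3) = (13*(-5))*(-3) = -65*(-3) = 195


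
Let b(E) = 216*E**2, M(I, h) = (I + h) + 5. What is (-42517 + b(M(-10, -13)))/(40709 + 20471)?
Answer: 27467/61180 ≈ 0.44895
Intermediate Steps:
M(I, h) = 5 + I + h
(-42517 + b(M(-10, -13)))/(40709 + 20471) = (-42517 + 216*(5 - 10 - 13)**2)/(40709 + 20471) = (-42517 + 216*(-18)**2)/61180 = (-42517 + 216*324)*(1/61180) = (-42517 + 69984)*(1/61180) = 27467*(1/61180) = 27467/61180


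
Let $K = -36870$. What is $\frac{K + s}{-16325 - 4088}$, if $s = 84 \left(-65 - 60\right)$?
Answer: $\frac{47370}{20413} \approx 2.3206$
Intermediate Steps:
$s = -10500$ ($s = 84 \left(-125\right) = -10500$)
$\frac{K + s}{-16325 - 4088} = \frac{-36870 - 10500}{-16325 - 4088} = - \frac{47370}{-20413} = \left(-47370\right) \left(- \frac{1}{20413}\right) = \frac{47370}{20413}$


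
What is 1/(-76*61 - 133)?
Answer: -1/4769 ≈ -0.00020969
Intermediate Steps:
1/(-76*61 - 133) = 1/(-4636 - 133) = 1/(-4769) = -1/4769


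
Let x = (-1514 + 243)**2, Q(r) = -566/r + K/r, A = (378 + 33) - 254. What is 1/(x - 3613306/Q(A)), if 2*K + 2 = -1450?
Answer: 34/69853653 ≈ 4.8673e-7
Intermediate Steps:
K = -726 (K = -1 + (1/2)*(-1450) = -1 - 725 = -726)
A = 157 (A = 411 - 254 = 157)
Q(r) = -1292/r (Q(r) = -566/r - 726/r = -1292/r)
x = 1615441 (x = (-1271)**2 = 1615441)
1/(x - 3613306/Q(A)) = 1/(1615441 - 3613306/((-1292/157))) = 1/(1615441 - 3613306/((-1292*1/157))) = 1/(1615441 - 3613306/(-1292/157)) = 1/(1615441 - 3613306*(-157/1292)) = 1/(1615441 + 14928659/34) = 1/(69853653/34) = 34/69853653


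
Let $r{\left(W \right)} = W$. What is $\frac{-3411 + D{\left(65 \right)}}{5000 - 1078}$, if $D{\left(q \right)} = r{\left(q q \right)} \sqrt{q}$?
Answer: $- \frac{3411}{3922} + \frac{4225 \sqrt{65}}{3922} \approx 7.8154$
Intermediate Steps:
$D{\left(q \right)} = q^{\frac{5}{2}}$ ($D{\left(q \right)} = q q \sqrt{q} = q^{2} \sqrt{q} = q^{\frac{5}{2}}$)
$\frac{-3411 + D{\left(65 \right)}}{5000 - 1078} = \frac{-3411 + 65^{\frac{5}{2}}}{5000 - 1078} = \frac{-3411 + 4225 \sqrt{65}}{3922} = \left(-3411 + 4225 \sqrt{65}\right) \frac{1}{3922} = - \frac{3411}{3922} + \frac{4225 \sqrt{65}}{3922}$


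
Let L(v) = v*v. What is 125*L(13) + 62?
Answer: 21187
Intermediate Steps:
L(v) = v²
125*L(13) + 62 = 125*13² + 62 = 125*169 + 62 = 21125 + 62 = 21187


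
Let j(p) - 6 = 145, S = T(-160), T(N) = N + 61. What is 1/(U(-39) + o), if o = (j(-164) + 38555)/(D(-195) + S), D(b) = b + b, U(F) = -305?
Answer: -163/62617 ≈ -0.0026031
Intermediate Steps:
T(N) = 61 + N
S = -99 (S = 61 - 160 = -99)
D(b) = 2*b
j(p) = 151 (j(p) = 6 + 145 = 151)
o = -12902/163 (o = (151 + 38555)/(2*(-195) - 99) = 38706/(-390 - 99) = 38706/(-489) = 38706*(-1/489) = -12902/163 ≈ -79.153)
1/(U(-39) + o) = 1/(-305 - 12902/163) = 1/(-62617/163) = -163/62617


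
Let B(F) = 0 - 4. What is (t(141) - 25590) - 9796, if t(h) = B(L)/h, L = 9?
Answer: -4989430/141 ≈ -35386.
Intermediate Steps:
B(F) = -4
t(h) = -4/h
(t(141) - 25590) - 9796 = (-4/141 - 25590) - 9796 = -3608194/141 - 9796 = -4989430/141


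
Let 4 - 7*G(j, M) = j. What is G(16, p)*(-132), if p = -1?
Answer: 1584/7 ≈ 226.29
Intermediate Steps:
G(j, M) = 4/7 - j/7
G(16, p)*(-132) = (4/7 - ⅐*16)*(-132) = (4/7 - 16/7)*(-132) = -12/7*(-132) = 1584/7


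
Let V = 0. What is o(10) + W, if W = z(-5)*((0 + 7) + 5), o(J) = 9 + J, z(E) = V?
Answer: 19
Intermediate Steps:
z(E) = 0
W = 0 (W = 0*((0 + 7) + 5) = 0*(7 + 5) = 0*12 = 0)
o(10) + W = (9 + 10) + 0 = 19 + 0 = 19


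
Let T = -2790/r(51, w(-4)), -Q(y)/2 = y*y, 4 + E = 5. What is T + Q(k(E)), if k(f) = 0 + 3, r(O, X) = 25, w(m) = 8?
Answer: -648/5 ≈ -129.60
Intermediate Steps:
E = 1 (E = -4 + 5 = 1)
k(f) = 3
Q(y) = -2*y² (Q(y) = -2*y*y = -2*y²)
T = -558/5 (T = -2790/25 = -2790*1/25 = -558/5 ≈ -111.60)
T + Q(k(E)) = -558/5 - 2*3² = -558/5 - 2*9 = -558/5 - 18 = -648/5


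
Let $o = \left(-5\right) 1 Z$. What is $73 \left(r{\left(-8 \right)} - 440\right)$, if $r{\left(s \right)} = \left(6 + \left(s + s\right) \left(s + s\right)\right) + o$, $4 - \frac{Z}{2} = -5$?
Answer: $-19564$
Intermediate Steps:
$Z = 18$ ($Z = 8 - -10 = 8 + 10 = 18$)
$o = -90$ ($o = \left(-5\right) 1 \cdot 18 = \left(-5\right) 18 = -90$)
$r{\left(s \right)} = -84 + 4 s^{2}$ ($r{\left(s \right)} = \left(6 + \left(s + s\right) \left(s + s\right)\right) - 90 = \left(6 + 2 s 2 s\right) - 90 = \left(6 + 4 s^{2}\right) - 90 = -84 + 4 s^{2}$)
$73 \left(r{\left(-8 \right)} - 440\right) = 73 \left(\left(-84 + 4 \left(-8\right)^{2}\right) - 440\right) = 73 \left(\left(-84 + 4 \cdot 64\right) - 440\right) = 73 \left(\left(-84 + 256\right) - 440\right) = 73 \left(172 - 440\right) = 73 \left(-268\right) = -19564$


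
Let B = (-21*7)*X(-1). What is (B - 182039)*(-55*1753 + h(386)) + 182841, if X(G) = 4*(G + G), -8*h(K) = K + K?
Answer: 34911084531/2 ≈ 1.7456e+10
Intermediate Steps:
h(K) = -K/4 (h(K) = -(K + K)/8 = -K/4)
X(G) = 8*G (X(G) = 4*(2*G) = 8*G)
B = 1176 (B = (-21*7)*(8*(-1)) = -147*(-8) = 1176)
(B - 182039)*(-55*1753 + h(386)) + 182841 = (1176 - 182039)*(-55*1753 - 1/4*386) + 182841 = -180863*(-96415 - 193/2) + 182841 = -180863*(-193023/2) + 182841 = 34910718849/2 + 182841 = 34911084531/2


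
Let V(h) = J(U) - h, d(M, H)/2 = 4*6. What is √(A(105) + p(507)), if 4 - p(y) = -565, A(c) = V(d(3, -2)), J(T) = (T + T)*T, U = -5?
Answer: √571 ≈ 23.896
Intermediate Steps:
d(M, H) = 48 (d(M, H) = 2*(4*6) = 2*24 = 48)
J(T) = 2*T² (J(T) = (2*T)*T = 2*T²)
V(h) = 50 - h (V(h) = 2*(-5)² - h = 2*25 - h = 50 - h)
A(c) = 2 (A(c) = 50 - 1*48 = 50 - 48 = 2)
p(y) = 569 (p(y) = 4 - 1*(-565) = 4 + 565 = 569)
√(A(105) + p(507)) = √(2 + 569) = √571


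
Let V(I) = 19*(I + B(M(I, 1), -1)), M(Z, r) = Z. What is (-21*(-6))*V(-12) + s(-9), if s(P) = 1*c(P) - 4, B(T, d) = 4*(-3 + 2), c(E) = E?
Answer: -38317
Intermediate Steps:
B(T, d) = -4 (B(T, d) = 4*(-1) = -4)
s(P) = -4 + P (s(P) = 1*P - 4 = P - 4 = -4 + P)
V(I) = -76 + 19*I (V(I) = 19*(I - 4) = 19*(-4 + I) = -76 + 19*I)
(-21*(-6))*V(-12) + s(-9) = (-21*(-6))*(-76 + 19*(-12)) + (-4 - 9) = 126*(-76 - 228) - 13 = 126*(-304) - 13 = -38304 - 13 = -38317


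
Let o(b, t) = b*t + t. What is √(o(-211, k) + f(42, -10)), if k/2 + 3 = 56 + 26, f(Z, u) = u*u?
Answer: 2*I*√8270 ≈ 181.88*I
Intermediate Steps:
f(Z, u) = u²
k = 158 (k = -6 + 2*(56 + 26) = -6 + 2*82 = -6 + 164 = 158)
o(b, t) = t + b*t
√(o(-211, k) + f(42, -10)) = √(158*(1 - 211) + (-10)²) = √(158*(-210) + 100) = √(-33180 + 100) = √(-33080) = 2*I*√8270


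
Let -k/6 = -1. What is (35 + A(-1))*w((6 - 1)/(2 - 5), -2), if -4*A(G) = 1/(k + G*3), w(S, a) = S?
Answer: -2095/36 ≈ -58.194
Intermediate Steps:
k = 6 (k = -6*(-1) = 6)
A(G) = -1/(4*(6 + 3*G)) (A(G) = -1/(4*(6 + G*3)) = -1/(4*(6 + 3*G)))
(35 + A(-1))*w((6 - 1)/(2 - 5), -2) = (35 - 1/(24 + 12*(-1)))*((6 - 1)/(2 - 5)) = (35 - 1/(24 - 12))*(5/(-3)) = (35 - 1/12)*(5*(-⅓)) = (35 - 1*1/12)*(-5/3) = (35 - 1/12)*(-5/3) = (419/12)*(-5/3) = -2095/36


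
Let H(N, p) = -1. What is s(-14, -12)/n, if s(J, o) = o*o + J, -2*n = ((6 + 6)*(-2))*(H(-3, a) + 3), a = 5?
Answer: 65/12 ≈ 5.4167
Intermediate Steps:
n = 24 (n = -(6 + 6)*(-2)*(-1 + 3)/2 = -12*(-2)*2/2 = -(-12)*2 = -1/2*(-48) = 24)
s(J, o) = J + o**2 (s(J, o) = o**2 + J = J + o**2)
s(-14, -12)/n = (-14 + (-12)**2)/24 = (-14 + 144)*(1/24) = 130*(1/24) = 65/12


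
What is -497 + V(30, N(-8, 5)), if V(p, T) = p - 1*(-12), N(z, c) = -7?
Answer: -455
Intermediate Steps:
V(p, T) = 12 + p (V(p, T) = p + 12 = 12 + p)
-497 + V(30, N(-8, 5)) = -497 + (12 + 30) = -497 + 42 = -455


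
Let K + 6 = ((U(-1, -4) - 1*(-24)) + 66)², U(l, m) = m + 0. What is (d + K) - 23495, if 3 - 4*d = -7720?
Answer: -56697/4 ≈ -14174.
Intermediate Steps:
d = 7723/4 (d = ¾ - ¼*(-7720) = ¾ + 1930 = 7723/4 ≈ 1930.8)
U(l, m) = m
K = 7390 (K = -6 + ((-4 - 1*(-24)) + 66)² = -6 + ((-4 + 24) + 66)² = -6 + (20 + 66)² = -6 + 86² = -6 + 7396 = 7390)
(d + K) - 23495 = (7723/4 + 7390) - 23495 = 37283/4 - 23495 = -56697/4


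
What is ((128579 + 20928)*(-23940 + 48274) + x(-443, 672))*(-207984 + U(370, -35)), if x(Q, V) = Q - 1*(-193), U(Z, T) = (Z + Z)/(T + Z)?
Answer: -50696166148600640/67 ≈ -7.5666e+14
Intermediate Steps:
U(Z, T) = 2*Z/(T + Z) (U(Z, T) = (2*Z)/(T + Z) = 2*Z/(T + Z))
x(Q, V) = 193 + Q (x(Q, V) = Q + 193 = 193 + Q)
((128579 + 20928)*(-23940 + 48274) + x(-443, 672))*(-207984 + U(370, -35)) = ((128579 + 20928)*(-23940 + 48274) + (193 - 443))*(-207984 + 2*370/(-35 + 370)) = (149507*24334 - 250)*(-207984 + 2*370/335) = (3638103338 - 250)*(-207984 + 2*370*(1/335)) = 3638103088*(-207984 + 148/67) = 3638103088*(-13934780/67) = -50696166148600640/67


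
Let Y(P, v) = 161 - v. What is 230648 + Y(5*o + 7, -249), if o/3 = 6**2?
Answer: 231058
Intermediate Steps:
o = 108 (o = 3*6**2 = 3*36 = 108)
230648 + Y(5*o + 7, -249) = 230648 + (161 - 1*(-249)) = 230648 + (161 + 249) = 230648 + 410 = 231058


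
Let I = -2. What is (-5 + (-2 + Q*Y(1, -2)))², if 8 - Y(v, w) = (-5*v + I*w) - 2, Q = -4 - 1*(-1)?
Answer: 1600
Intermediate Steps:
Q = -3 (Q = -4 + 1 = -3)
Y(v, w) = 10 + 2*w + 5*v (Y(v, w) = 8 - ((-5*v - 2*w) - 2) = 8 - (-2 - 5*v - 2*w) = 8 + (2 + 2*w + 5*v) = 10 + 2*w + 5*v)
(-5 + (-2 + Q*Y(1, -2)))² = (-5 + (-2 - 3*(10 + 2*(-2) + 5*1)))² = (-5 + (-2 - 3*(10 - 4 + 5)))² = (-5 + (-2 - 3*11))² = (-5 + (-2 - 33))² = (-5 - 35)² = (-40)² = 1600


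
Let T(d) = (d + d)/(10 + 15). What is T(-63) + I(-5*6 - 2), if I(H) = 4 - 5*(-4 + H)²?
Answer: -162026/25 ≈ -6481.0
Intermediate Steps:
T(d) = 2*d/25 (T(d) = (2*d)/25 = (2*d)*(1/25) = 2*d/25)
T(-63) + I(-5*6 - 2) = (2/25)*(-63) + (4 - 5*(-4 + (-5*6 - 2))²) = -126/25 + (4 - 5*(-4 + (-30 - 2))²) = -126/25 + (4 - 5*(-4 - 32)²) = -126/25 + (4 - 5*(-36)²) = -126/25 + (4 - 5*1296) = -126/25 + (4 - 6480) = -126/25 - 6476 = -162026/25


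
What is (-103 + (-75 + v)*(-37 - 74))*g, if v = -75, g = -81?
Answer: -1340307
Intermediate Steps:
(-103 + (-75 + v)*(-37 - 74))*g = (-103 + (-75 - 75)*(-37 - 74))*(-81) = (-103 - 150*(-111))*(-81) = (-103 + 16650)*(-81) = 16547*(-81) = -1340307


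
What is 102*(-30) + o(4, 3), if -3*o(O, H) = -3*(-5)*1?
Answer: -3065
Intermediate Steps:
o(O, H) = -5 (o(O, H) = -(-3*(-5))/3 = -5)
102*(-30) + o(4, 3) = 102*(-30) - 5 = -3060 - 5 = -3065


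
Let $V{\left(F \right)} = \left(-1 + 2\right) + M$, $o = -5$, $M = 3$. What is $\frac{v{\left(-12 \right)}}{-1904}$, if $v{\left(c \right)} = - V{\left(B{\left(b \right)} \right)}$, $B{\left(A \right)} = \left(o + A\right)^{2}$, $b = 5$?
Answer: $\frac{1}{476} \approx 0.0021008$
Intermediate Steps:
$B{\left(A \right)} = \left(-5 + A\right)^{2}$
$V{\left(F \right)} = 4$ ($V{\left(F \right)} = \left(-1 + 2\right) + 3 = 1 + 3 = 4$)
$v{\left(c \right)} = -4$ ($v{\left(c \right)} = \left(-1\right) 4 = -4$)
$\frac{v{\left(-12 \right)}}{-1904} = - \frac{4}{-1904} = \left(-4\right) \left(- \frac{1}{1904}\right) = \frac{1}{476}$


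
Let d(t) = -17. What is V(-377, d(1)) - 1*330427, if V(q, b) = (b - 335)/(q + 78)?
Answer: -98797321/299 ≈ -3.3043e+5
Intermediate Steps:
V(q, b) = (-335 + b)/(78 + q)
V(-377, d(1)) - 1*330427 = (-335 - 17)/(78 - 377) - 1*330427 = -352/(-299) - 330427 = -1/299*(-352) - 330427 = 352/299 - 330427 = -98797321/299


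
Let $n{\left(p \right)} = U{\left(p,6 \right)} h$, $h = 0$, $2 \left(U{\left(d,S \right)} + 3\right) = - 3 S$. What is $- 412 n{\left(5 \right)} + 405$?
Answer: $405$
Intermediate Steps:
$U{\left(d,S \right)} = -3 - \frac{3 S}{2}$ ($U{\left(d,S \right)} = -3 + \frac{\left(-3\right) S}{2} = -3 - \frac{3 S}{2}$)
$n{\left(p \right)} = 0$ ($n{\left(p \right)} = \left(-3 - 9\right) 0 = \left(-12\right) 0 = 0$)
$- 412 n{\left(5 \right)} + 405 = \left(-412\right) 0 + 405 = 0 + 405 = 405$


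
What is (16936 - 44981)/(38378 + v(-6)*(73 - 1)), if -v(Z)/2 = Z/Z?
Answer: -28045/38234 ≈ -0.73351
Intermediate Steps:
v(Z) = -2 (v(Z) = -2*Z/Z = -2*1 = -2)
(16936 - 44981)/(38378 + v(-6)*(73 - 1)) = (16936 - 44981)/(38378 - 2*(73 - 1)) = -28045/(38378 - 2*72) = -28045/(38378 - 144) = -28045/38234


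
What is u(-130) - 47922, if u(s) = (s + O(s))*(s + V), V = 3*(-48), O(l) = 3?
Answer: -13124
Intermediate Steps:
V = -144
u(s) = (-144 + s)*(3 + s) (u(s) = (s + 3)*(s - 144) = (3 + s)*(-144 + s) = (-144 + s)*(3 + s))
u(-130) - 47922 = (-432 + (-130)**2 - 141*(-130)) - 47922 = (-432 + 16900 + 18330) - 47922 = 34798 - 47922 = -13124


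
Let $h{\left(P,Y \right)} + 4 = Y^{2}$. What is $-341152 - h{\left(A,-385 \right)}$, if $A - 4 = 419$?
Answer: $-489373$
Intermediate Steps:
$A = 423$ ($A = 4 + 419 = 423$)
$h{\left(P,Y \right)} = -4 + Y^{2}$
$-341152 - h{\left(A,-385 \right)} = -341152 - \left(-4 + \left(-385\right)^{2}\right) = -341152 - \left(-4 + 148225\right) = -341152 - 148221 = -489373$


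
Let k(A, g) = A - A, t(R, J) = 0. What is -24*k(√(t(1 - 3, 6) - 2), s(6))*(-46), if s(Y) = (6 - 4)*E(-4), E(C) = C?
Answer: 0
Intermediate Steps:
s(Y) = -8 (s(Y) = (6 - 4)*(-4) = 2*(-4) = -8)
k(A, g) = 0
-24*k(√(t(1 - 3, 6) - 2), s(6))*(-46) = -24*0*(-46) = 0*(-46) = 0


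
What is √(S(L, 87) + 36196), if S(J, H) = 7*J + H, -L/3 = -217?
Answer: 2*√10210 ≈ 202.09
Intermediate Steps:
L = 651 (L = -3*(-217) = 651)
S(J, H) = H + 7*J
√(S(L, 87) + 36196) = √((87 + 7*651) + 36196) = √((87 + 4557) + 36196) = √(4644 + 36196) = √40840 = 2*√10210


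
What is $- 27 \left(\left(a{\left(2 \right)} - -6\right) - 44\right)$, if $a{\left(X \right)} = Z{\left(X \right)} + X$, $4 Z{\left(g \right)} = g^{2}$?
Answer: $945$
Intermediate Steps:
$Z{\left(g \right)} = \frac{g^{2}}{4}$
$a{\left(X \right)} = X + \frac{X^{2}}{4}$ ($a{\left(X \right)} = \frac{X^{2}}{4} + X = X + \frac{X^{2}}{4}$)
$- 27 \left(\left(a{\left(2 \right)} - -6\right) - 44\right) = - 27 \left(\left(\frac{1}{4} \cdot 2 \left(4 + 2\right) - -6\right) - 44\right) = - 27 \left(\left(\frac{1}{4} \cdot 2 \cdot 6 + 6\right) - 44\right) = - 27 \left(\left(3 + 6\right) - 44\right) = - 27 \left(9 - 44\right) = \left(-27\right) \left(-35\right) = 945$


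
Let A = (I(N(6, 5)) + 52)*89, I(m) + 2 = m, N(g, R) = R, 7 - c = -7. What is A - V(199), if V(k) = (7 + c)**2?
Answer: 4454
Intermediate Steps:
c = 14 (c = 7 - 1*(-7) = 7 + 7 = 14)
I(m) = -2 + m
V(k) = 441 (V(k) = (7 + 14)**2 = 21**2 = 441)
A = 4895 (A = ((-2 + 5) + 52)*89 = (3 + 52)*89 = 55*89 = 4895)
A - V(199) = 4895 - 1*441 = 4895 - 441 = 4454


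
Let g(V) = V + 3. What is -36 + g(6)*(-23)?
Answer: -243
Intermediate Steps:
g(V) = 3 + V
-36 + g(6)*(-23) = -36 + (3 + 6)*(-23) = -36 + 9*(-23) = -36 - 207 = -243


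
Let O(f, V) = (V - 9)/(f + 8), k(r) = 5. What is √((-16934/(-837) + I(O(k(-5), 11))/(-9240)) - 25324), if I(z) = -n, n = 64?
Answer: I*√291954348029190/107415 ≈ 159.07*I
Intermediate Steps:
O(f, V) = (-9 + V)/(8 + f)
I(z) = -64 (I(z) = -1*64 = -64)
√((-16934/(-837) + I(O(k(-5), 11))/(-9240)) - 25324) = √((-16934/(-837) - 64/(-9240)) - 25324) = √((-16934*(-1/837) - 64*(-1/9240)) - 25324) = √((16934/837 + 8/1155) - 25324) = √(6521822/322245 - 25324) = √(-8154010558/322245) = I*√291954348029190/107415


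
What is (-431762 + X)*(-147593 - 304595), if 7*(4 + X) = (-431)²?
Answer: 1282676932988/7 ≈ 1.8324e+11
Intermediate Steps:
X = 185733/7 (X = -4 + (⅐)*(-431)² = -4 + (⅐)*185761 = -4 + 185761/7 = 185733/7 ≈ 26533.)
(-431762 + X)*(-147593 - 304595) = (-431762 + 185733/7)*(-147593 - 304595) = -2836601/7*(-452188) = 1282676932988/7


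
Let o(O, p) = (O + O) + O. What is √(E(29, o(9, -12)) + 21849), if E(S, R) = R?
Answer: 2*√5469 ≈ 147.91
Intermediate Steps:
o(O, p) = 3*O (o(O, p) = 2*O + O = 3*O)
√(E(29, o(9, -12)) + 21849) = √(3*9 + 21849) = √(27 + 21849) = √21876 = 2*√5469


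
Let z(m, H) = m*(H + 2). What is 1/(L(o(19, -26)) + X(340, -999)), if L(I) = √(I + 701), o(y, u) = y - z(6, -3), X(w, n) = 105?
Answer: 35/3433 - 11*√6/10299 ≈ 0.0075790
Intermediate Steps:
z(m, H) = m*(2 + H)
o(y, u) = 6 + y (o(y, u) = y - 6*(2 - 3) = y - 6*(-1) = y - 1*(-6) = y + 6 = 6 + y)
L(I) = √(701 + I)
1/(L(o(19, -26)) + X(340, -999)) = 1/(√(701 + (6 + 19)) + 105) = 1/(√(701 + 25) + 105) = 1/(√726 + 105) = 1/(11*√6 + 105) = 1/(105 + 11*√6)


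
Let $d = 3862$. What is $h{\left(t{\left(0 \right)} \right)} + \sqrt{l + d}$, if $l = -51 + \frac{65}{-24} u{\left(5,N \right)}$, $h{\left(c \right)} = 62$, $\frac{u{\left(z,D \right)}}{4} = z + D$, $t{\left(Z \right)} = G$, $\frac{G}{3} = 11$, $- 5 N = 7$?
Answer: $62 + 2 \sqrt{943} \approx 123.42$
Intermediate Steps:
$N = - \frac{7}{5}$ ($N = \left(- \frac{1}{5}\right) 7 = - \frac{7}{5} \approx -1.4$)
$G = 33$ ($G = 3 \cdot 11 = 33$)
$t{\left(Z \right)} = 33$
$u{\left(z,D \right)} = 4 D + 4 z$ ($u{\left(z,D \right)} = 4 \left(z + D\right) = 4 \left(D + z\right) = 4 D + 4 z$)
$l = -90$ ($l = -51 + \frac{65}{-24} \left(4 \left(- \frac{7}{5}\right) + 4 \cdot 5\right) = -51 + 65 \left(- \frac{1}{24}\right) \left(- \frac{28}{5} + 20\right) = -51 - 39 = -90$)
$h{\left(t{\left(0 \right)} \right)} + \sqrt{l + d} = 62 + \sqrt{-90 + 3862} = 62 + \sqrt{3772} = 62 + 2 \sqrt{943}$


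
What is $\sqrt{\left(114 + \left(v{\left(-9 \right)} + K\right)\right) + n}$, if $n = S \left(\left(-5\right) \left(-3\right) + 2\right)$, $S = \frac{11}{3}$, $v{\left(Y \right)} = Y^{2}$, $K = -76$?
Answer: $\frac{4 \sqrt{102}}{3} \approx 13.466$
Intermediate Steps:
$S = \frac{11}{3}$ ($S = 11 \cdot \frac{1}{3} = \frac{11}{3} \approx 3.6667$)
$n = \frac{187}{3}$ ($n = \frac{11 \left(\left(-5\right) \left(-3\right) + 2\right)}{3} = \frac{11 \left(15 + 2\right)}{3} = \frac{11}{3} \cdot 17 = \frac{187}{3} \approx 62.333$)
$\sqrt{\left(114 + \left(v{\left(-9 \right)} + K\right)\right) + n} = \sqrt{\left(114 - \left(76 - \left(-9\right)^{2}\right)\right) + \frac{187}{3}} = \sqrt{\left(114 + \left(81 - 76\right)\right) + \frac{187}{3}} = \sqrt{\left(114 + 5\right) + \frac{187}{3}} = \sqrt{119 + \frac{187}{3}} = \sqrt{\frac{544}{3}} = \frac{4 \sqrt{102}}{3}$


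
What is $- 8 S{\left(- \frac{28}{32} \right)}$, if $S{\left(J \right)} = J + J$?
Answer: $14$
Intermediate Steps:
$S{\left(J \right)} = 2 J$
$- 8 S{\left(- \frac{28}{32} \right)} = - 8 \cdot 2 \left(- \frac{28}{32}\right) = - 8 \cdot 2 \left(\left(-28\right) \frac{1}{32}\right) = - 8 \cdot 2 \left(- \frac{7}{8}\right) = \left(-8\right) \left(- \frac{7}{4}\right) = 14$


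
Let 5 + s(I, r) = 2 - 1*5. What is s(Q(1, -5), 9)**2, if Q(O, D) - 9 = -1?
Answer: 64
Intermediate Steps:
Q(O, D) = 8 (Q(O, D) = 9 - 1 = 8)
s(I, r) = -8 (s(I, r) = -5 + (2 - 1*5) = -5 + (2 - 5) = -5 - 3 = -8)
s(Q(1, -5), 9)**2 = (-8)**2 = 64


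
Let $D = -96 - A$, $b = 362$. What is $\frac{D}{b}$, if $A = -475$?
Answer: $\frac{379}{362} \approx 1.047$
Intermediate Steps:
$D = 379$ ($D = -96 - -475 = -96 + 475 = 379$)
$\frac{D}{b} = \frac{379}{362}$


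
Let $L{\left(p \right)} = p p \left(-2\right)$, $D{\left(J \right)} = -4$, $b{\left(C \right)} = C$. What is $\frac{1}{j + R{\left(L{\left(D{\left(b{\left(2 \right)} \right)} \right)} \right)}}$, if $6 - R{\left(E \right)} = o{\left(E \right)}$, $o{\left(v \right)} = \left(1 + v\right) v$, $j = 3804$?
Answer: $\frac{1}{2818} \approx 0.00035486$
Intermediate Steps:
$o{\left(v \right)} = v \left(1 + v\right)$
$L{\left(p \right)} = - 2 p^{2}$ ($L{\left(p \right)} = p^{2} \left(-2\right) = - 2 p^{2}$)
$R{\left(E \right)} = 6 - E \left(1 + E\right)$
$\frac{1}{j + R{\left(L{\left(D{\left(b{\left(2 \right)} \right)} \right)} \right)}} = \frac{1}{3804 + \left(6 - - 2 \left(-4\right)^{2} \left(1 - 2 \left(-4\right)^{2}\right)\right)} = \frac{1}{3804 + \left(6 - \left(-2\right) 16 \left(1 - 32\right)\right)} = \frac{1}{3804 + \left(6 - - 32 \left(1 - 32\right)\right)} = \frac{1}{3804 + \left(6 - \left(-32\right) \left(-31\right)\right)} = \frac{1}{3804 + \left(6 - 992\right)} = \frac{1}{3804 - 986} = \frac{1}{2818}$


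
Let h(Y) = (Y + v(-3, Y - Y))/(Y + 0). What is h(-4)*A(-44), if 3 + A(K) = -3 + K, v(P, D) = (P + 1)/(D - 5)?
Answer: -45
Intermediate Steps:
v(P, D) = (1 + P)/(-5 + D)
h(Y) = (⅖ + Y)/Y (h(Y) = (Y + (1 - 3)/(-5 + (Y - Y)))/(Y + 0) = (Y - 2/(-5 + 0))/Y = (Y - 2/(-5))/Y = (Y - ⅕*(-2))/Y = (Y + ⅖)/Y = (⅖ + Y)/Y)
A(K) = -6 + K (A(K) = -3 + (-3 + K) = -6 + K)
h(-4)*A(-44) = ((⅖ - 4)/(-4))*(-6 - 44) = -¼*(-18/5)*(-50) = (9/10)*(-50) = -45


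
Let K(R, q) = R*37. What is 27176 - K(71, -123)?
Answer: 24549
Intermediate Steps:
K(R, q) = 37*R
27176 - K(71, -123) = 27176 - 37*71 = 27176 - 1*2627 = 27176 - 2627 = 24549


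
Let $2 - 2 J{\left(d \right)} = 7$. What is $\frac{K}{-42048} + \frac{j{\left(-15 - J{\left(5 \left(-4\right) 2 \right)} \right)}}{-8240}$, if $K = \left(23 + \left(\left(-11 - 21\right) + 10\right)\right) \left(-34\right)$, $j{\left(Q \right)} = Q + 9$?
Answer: $\frac{6677}{5413680} \approx 0.0012334$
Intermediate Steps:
$J{\left(d \right)} = - \frac{5}{2}$ ($J{\left(d \right)} = 1 - \frac{7}{2} = - \frac{5}{2}$)
$j{\left(Q \right)} = 9 + Q$
$K = -34$ ($K = \left(23 + \left(-32 + 10\right)\right) \left(-34\right) = \left(23 - 22\right) \left(-34\right) = 1 \left(-34\right) = -34$)
$\frac{K}{-42048} + \frac{j{\left(-15 - J{\left(5 \left(-4\right) 2 \right)} \right)}}{-8240} = - \frac{34}{-42048} + \frac{9 - \frac{25}{2}}{-8240} = \left(-34\right) \left(- \frac{1}{42048}\right) + \left(9 + \left(-15 + \frac{5}{2}\right)\right) \left(- \frac{1}{8240}\right) = \frac{17}{21024} + \left(9 - \frac{25}{2}\right) \left(- \frac{1}{8240}\right) = \frac{17}{21024} - - \frac{7}{16480} = \frac{17}{21024} + \frac{7}{16480} = \frac{6677}{5413680}$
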